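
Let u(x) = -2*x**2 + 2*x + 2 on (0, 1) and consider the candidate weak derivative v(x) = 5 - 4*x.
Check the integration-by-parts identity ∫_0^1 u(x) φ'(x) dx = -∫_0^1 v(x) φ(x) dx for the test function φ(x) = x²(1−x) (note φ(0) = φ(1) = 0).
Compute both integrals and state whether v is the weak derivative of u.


LHS = 1/30, RHS = -13/60. No, v is not the weak derivative of u.

u(x) = -2*x**2 + 2*x + 2, classical derivative u'(x) = 2 - 4*x.
φ(x) = x²(1−x), so φ'(x) = x*(2 - 3*x).
Note φ(0) = φ(1) = 0, so the boundary term u·φ vanishes.
LHS = ∫_0^1 u(x) φ'(x) dx = ∫_0^1 (6*x^4 - 10*x^3 - 2*x^2 + 4*x) dx. Term by term:
  ∫_0^1 6*x^4 dx = 6/5;  ∫_0^1 -10*x^3 dx = -5/2;  ∫_0^1 -2*x^2 dx = -2/3;
  ∫_0^1 4*x dx = 2.
Sum: 6/5 − 5/2 − 2/3 + 2 = 1/30.
So LHS = 1/30.
∫_0^1 v(x) φ(x) dx = ∫_0^1 (4*x^4 - 9*x^3 + 5*x^2) dx. Term by term:
  ∫_0^1 4*x^4 dx = 4/5;  ∫_0^1 -9*x^3 dx = -9/4;  ∫_0^1 5*x^2 dx = 5/3.
Sum: 4/5 − 9/4 + 5/3 = 13/60.
So RHS = -∫_0^1 v(x) φ(x) dx = -13/60.
LHS − RHS = 1/4 ≠ 0, so the identity fails.
(For a valid weak derivative the identity must hold for EVERY test function, in particular this one. The failure shows v is NOT the weak derivative of u.)
Correct weak derivative would be u'(x) = 2 - 4*x.


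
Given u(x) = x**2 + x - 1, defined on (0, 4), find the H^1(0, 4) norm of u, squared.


||u||_{H^1}^2 = 2104/5

The H^1 norm (squared) on an interval (0, L) is
  ||u||_{H^1}^2 = ∫_0^L u(x)^2 dx + ∫_0^L u'(x)^2 dx.
Compute u'(x) = 2*x + 1.
Then u(x)^2 = x**4 + 2*x**3 - x**2 - 2*x + 1 and u'(x)^2 = 4*x**2 + 4*x + 1.
Integrate each monomial from 0 to 4 using ∫_0^4 c·x^n dx = c·4^(n+1)/(n+1):
  ∫_0^4 u(x)^2 dx = ∫_0^4 (x^4 + 2*x^3 - x^2 - 2*x + 1) dx. Term by term:
    ∫_0^4 x^4 dx = 1024/5;  ∫_0^4 2*x^3 dx = 128;  ∫_0^4 -x^2 dx = -64/3;
    ∫_0^4 -2*x dx = -16;  ∫_0^4 1 dx = 4.
  Sum: 1024/5 + 128 − 64/3 − 16 + 4 = 4492/15.
  ∫_0^4 u'(x)^2 dx = ∫_0^4 (4*x^2 + 4*x + 1) dx. Term by term:
    ∫_0^4 4*x^2 dx = 256/3;  ∫_0^4 4*x dx = 32;  ∫_0^4 1 dx = 4.
  Sum: 256/3 + 32 + 4 = 364/3.
Adding: ||u||_{H^1}^2 = 4492/15 + 364/3 = 2104/5.


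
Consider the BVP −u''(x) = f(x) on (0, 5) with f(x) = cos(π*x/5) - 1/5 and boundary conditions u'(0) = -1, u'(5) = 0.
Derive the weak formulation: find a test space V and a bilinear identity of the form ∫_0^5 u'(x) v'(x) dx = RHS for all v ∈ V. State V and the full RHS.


V = H^1(0, 5) (v unrestricted at boundary; u is determined up to an additive constant); weak form: ∫_0^5 u'v' dx = ∫_0^5 (cos(π*x/5) - 1/5) v dx + v(0) for all v ∈ V.

Multiply both sides by a test function v and integrate from 0 to 5:
  ∫_0^5 −u''(x) v(x) dx = ∫_0^5 f(x) v(x) dx.
Integrate the LHS by parts once:
  ∫_0^5 −u'' v dx = −[u'(x) v(x)]_0^5 + ∫_0^5 u'(x) v'(x) dx.
Thus ∫_0^5 u'(x) v'(x) dx = ∫_0^5 f(x) v(x) dx + [u'(x) v(x)]_0^5.
Choose V so that boundary terms are either known or forced to vanish.
u has inhomogeneous Neumann u'(0) = -1, u'(5) = 0. [u' v]_0^5 = (0)·v(5) − (-1)·v(0) = v(0). Take V = H^1(0, 5); boundary term becomes part of RHS.
Weak formulation: find u (satisfying any essential BC) such that ∫_0^5 u'(x) v'(x) dx = ∫_0^5 f v dx + v(0) for all v ∈ V (Neumann data are natural BCs: they enter the RHS as boundary terms).
Substituting f(x) = cos(π*x/5) - 1/5, the right-hand side is ∫_0^5 (cos(π*x/5) - 1/5) v dx + v(0).
Compatibility check (pure Neumann): taking v ≡ 1 ∈ V gives 0 = ∫_0^5 f dx + (0) − (-1), i.e. ∫_0^5 f dx must equal u'(0) − u'(5) = -1. Indeed ∫_0^5 (cos(π*x/5) - 1/5) dx = -1, so the data are compatible. The solution is then unique only up to an additive constant (fix it e.g. by requiring ∫_0^5 u dx = 0).


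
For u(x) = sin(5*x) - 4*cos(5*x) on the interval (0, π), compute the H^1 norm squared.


||u||_{H^1(0,π)}^2 = 221*π

u'(x) = 20*sin(5*x) + 5*cos(5*x).
Expand u² and (u')² and integrate term by term on (0, π), using: for integers n ≥ 1, ∫_0^π sin²(nx) dx = ∫_0^π cos²(nx) dx = π/2; for n ≠ n', ∫_0^π sin(nx)sin(n'x) dx = ∫_0^π cos(nx)cos(n'x) dx = 0; and by product-to-sum, ∫_0^π sin(nx)cos(n'x) dx = ½∫_0^π [sin((n+n')x) + sin((n−n')x)] dx, which is 0 when n+n' is even and 2n/(n²−n'²) when n+n' is odd (it need not vanish on (0, π)).
  u² squared terms: (-4)²·∫cos(5x)² dx = 16·π/2 = 8*π;  (1)²·∫sin(5x)² dx = 1·π/2 = π/2.
  u² cross terms: 2·(-4)·(1)·∫cos(5x)·sin(5x) dx = -8·(0) = 0.
  So ∫_0^π u² dx = 8*π + π/2 + 0 = 17*π/2.
  (u')² squared terms: (5)²·∫cos(5x)² dx = 25·π/2 = 25*π/2;  (20)²·∫sin(5x)² dx = 400·π/2 = 200*π.
  (u')² cross terms: 2·(5)·(20)·∫cos(5x)·sin(5x) dx = 200·(0) = 0.
  So ∫_0^π (u')² dx = 25*π/2 + 200*π + 0 = 425*π/2.
||u||_{H^1}^2 = (17*π/2) + (425*π/2) = 221*π.


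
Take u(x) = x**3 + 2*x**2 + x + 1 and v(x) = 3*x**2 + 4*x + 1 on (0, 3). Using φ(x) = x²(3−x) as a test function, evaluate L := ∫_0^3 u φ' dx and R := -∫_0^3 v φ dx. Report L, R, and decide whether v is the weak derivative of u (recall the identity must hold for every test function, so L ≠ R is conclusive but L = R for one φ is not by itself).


LHS = -513/4, RHS = -513/4. Yes, v = u' weakly.

u(x) = x**3 + 2*x**2 + x + 1, classical derivative u'(x) = 3*x**2 + 4*x + 1.
φ(x) = x²(3−x), so φ'(x) = 3*x*(2 - x).
Note φ(0) = φ(3) = 0, so the boundary term u·φ vanishes.
LHS = ∫_0^3 u(x) φ'(x) dx = ∫_0^3 (-3*x^5 + 9*x^3 + 3*x^2 + 6*x) dx. Term by term:
  ∫_0^3 -3*x^5 dx = -729/2;  ∫_0^3 9*x^3 dx = 729/4;  ∫_0^3 3*x^2 dx = 27;
  ∫_0^3 6*x dx = 27.
Sum: -729/2 + 729/4 + 27 + 27 = -513/4.
So LHS = -513/4.
∫_0^3 v(x) φ(x) dx = ∫_0^3 (-3*x^5 + 5*x^4 + 11*x^3 + 3*x^2) dx. Term by term:
  ∫_0^3 -3*x^5 dx = -729/2;  ∫_0^3 5*x^4 dx = 243;  ∫_0^3 11*x^3 dx = 891/4;
  ∫_0^3 3*x^2 dx = 27.
Sum: -729/2 + 243 + 891/4 + 27 = 513/4.
So RHS = -∫_0^3 v(x) φ(x) dx = -513/4.
LHS = RHS, so the identity holds for this test φ.
Moreover u is smooth here and v(x) = u'(x) = 3*x**2 + 4*x + 1 pointwise, so the identity holds for every test function. Hence v is the weak derivative of u.


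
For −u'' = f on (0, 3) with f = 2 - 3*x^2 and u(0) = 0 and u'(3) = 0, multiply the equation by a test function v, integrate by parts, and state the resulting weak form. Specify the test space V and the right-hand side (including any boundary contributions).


V = {v ∈ H^1(0, 3) : v(0) = 0} (test functions vanish at x = 0 where u is specified); weak form: ∫_0^3 u'v' dx = ∫_0^3 (2 - 3*x^2) v dx for all v ∈ V.

Multiply both sides by a test function v and integrate from 0 to 3:
  ∫_0^3 −u''(x) v(x) dx = ∫_0^3 f(x) v(x) dx.
Integrate the LHS by parts once:
  ∫_0^3 −u'' v dx = −[u'(x) v(x)]_0^3 + ∫_0^3 u'(x) v'(x) dx.
Thus ∫_0^3 u'(x) v'(x) dx = ∫_0^3 f(x) v(x) dx + [u'(x) v(x)]_0^3.
Choose V so that boundary terms are either known or forced to vanish.
Mixed BC: u(0) = 0 (Dirichlet) and u'(3) = 0 (Neumann). Define V = {v ∈ H^1(0, 3) : v(0) = 0}. Then [u' v]_0^3 = u'(3)·v(3) − u'(0)·0 = 0.
Weak formulation: find u (satisfying any essential BC) such that ∫_0^3 u'(x) v'(x) dx = ∫_0^3 f v dx for all v ∈ V (Dirichlet at 0 absorbed into V; the Neumann datum at x = 3 is zero, so no boundary term remains).
Substituting f(x) = 2 - 3*x^2, the right-hand side is ∫_0^3 (2 - 3*x^2) v dx.


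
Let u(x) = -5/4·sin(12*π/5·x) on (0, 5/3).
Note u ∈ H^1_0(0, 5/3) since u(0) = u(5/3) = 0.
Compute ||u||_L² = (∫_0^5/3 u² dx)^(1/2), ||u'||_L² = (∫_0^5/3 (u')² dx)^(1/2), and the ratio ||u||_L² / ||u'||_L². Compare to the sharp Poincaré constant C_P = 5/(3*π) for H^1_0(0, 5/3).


||u||_L² / ||u'||_L² = 5/(12*π) < C_P = 5/(3*π).

u(x) = -5/4·sin(12*π/5·x), so u'(x) = -3*π*cos(12*π*x/5).
Writing u(x) = A·sin(kπx/L) with A = -5/4 and k = 4, use ∫_0^L sin²(kπx/L) dx = L/2 and ∫_0^L cos²(kπx/L) dx = L/2.
u² = 25/16·sin²(12*π/5·x) and (u')² = 9*π^2·cos²(12*π/5·x), and each of sin², cos² integrates to L/2 = 5/6 over (0, 5/3).
∫_0^5/3 u² dx = 125/96, so ||u||_L² = 5*sqrt(30)/24.
∫_0^5/3 (u')² dx = 15*π^2/2, so ||u'||_L² = sqrt(30)*π/2.
Ratio ||u||_L² / ||u'||_L² = 5/(12*π).
Sharp Poincaré constant on H^1_0(0, 5/3) is C_P = L/π = 5/(3*π), achieved by sin(3*π/5·x).
This is the k = 4 harmonic; the ratio L/(kπ) is strictly less than C_P = L/π, consistent with the sharp inequality ||u||_L² ≤ C_P ||u'||_L².


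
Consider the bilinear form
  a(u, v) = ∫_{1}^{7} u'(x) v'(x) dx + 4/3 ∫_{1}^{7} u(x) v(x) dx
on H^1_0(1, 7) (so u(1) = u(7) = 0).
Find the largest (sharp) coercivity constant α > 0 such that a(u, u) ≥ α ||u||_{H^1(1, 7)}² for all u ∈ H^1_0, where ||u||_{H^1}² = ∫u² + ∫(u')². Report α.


α = 1

Coercivity of a(·,·) on H^1_0(1, 7) means a(u, u) ≥ α ||u||_{H^1}² for every u ∈ H^1_0.
The interval has length L = 6, and Poincaré/coercivity depend only on L. Here a(u, u) = ∫(u')² + (4/3)·∫u².
Here c = 4/3 ≥ 1, so a(u,u) = ∫(u')² + c∫u² ≥ ∫(u')² + ∫u² = ||u||_{H^1}², i.e. α = 1 works. No larger α is possible: a(u,u) ≥ α||u||_{H^1}² means (1−α)∫(u')² ≥ (α−c)∫u², and for the modes u_n = sin(nπ(x−x₀)/L) (x₀ the left endpoint) one has ∫u_n²/∫(u_n')² = (L/(nπ))² → 0, so a(u_n,u_n)/||u_n||_{H^1}² → 1. Hence the optimal constant is α = 1.
Therefore α = 1.


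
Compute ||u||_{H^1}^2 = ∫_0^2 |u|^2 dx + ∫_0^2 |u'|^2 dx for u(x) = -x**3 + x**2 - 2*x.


||u||_{H^1}^2 = 2376/35

The H^1 norm (squared) on an interval (0, L) is
  ||u||_{H^1}^2 = ∫_0^L u(x)^2 dx + ∫_0^L u'(x)^2 dx.
Compute u'(x) = -3*x**2 + 2*x - 2.
Then u(x)^2 = x**6 - 2*x**5 + 5*x**4 - 4*x**3 + 4*x**2 and u'(x)^2 = 9*x**4 - 12*x**3 + 16*x**2 - 8*x + 4.
Integrate each monomial from 0 to 2 using ∫_0^2 c·x^n dx = c·2^(n+1)/(n+1):
  ∫_0^2 u(x)^2 dx = ∫_0^2 (x^6 - 2*x^5 + 5*x^4 - 4*x^3 + 4*x^2) dx. Term by term:
    ∫_0^2 x^6 dx = 128/7;  ∫_0^2 -2*x^5 dx = -64/3;  ∫_0^2 5*x^4 dx = 32;
    ∫_0^2 -4*x^3 dx = -16;  ∫_0^2 4*x^2 dx = 32/3.
  Sum: 128/7 − 64/3 + 32 − 16 + 32/3 = 496/21.
  ∫_0^2 u'(x)^2 dx = ∫_0^2 (9*x^4 - 12*x^3 + 16*x^2 - 8*x + 4) dx. Term by term:
    ∫_0^2 9*x^4 dx = 288/5;  ∫_0^2 -12*x^3 dx = -48;  ∫_0^2 16*x^2 dx = 128/3;
    ∫_0^2 -8*x dx = -16;  ∫_0^2 4 dx = 8.
  Sum: 288/5 − 48 + 128/3 − 16 + 8 = 664/15.
Adding: ||u||_{H^1}^2 = 496/21 + 664/15 = 2376/35.


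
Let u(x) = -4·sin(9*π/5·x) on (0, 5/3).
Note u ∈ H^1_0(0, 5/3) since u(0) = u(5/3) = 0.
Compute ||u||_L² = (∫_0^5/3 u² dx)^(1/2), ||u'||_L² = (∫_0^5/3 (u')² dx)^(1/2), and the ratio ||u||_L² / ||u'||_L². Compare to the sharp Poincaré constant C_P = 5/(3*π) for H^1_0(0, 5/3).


||u||_L² / ||u'||_L² = 5/(9*π) < C_P = 5/(3*π).

u(x) = -4·sin(9*π/5·x), so u'(x) = -36*π*cos(9*π*x/5)/5.
Writing u(x) = A·sin(kπx/L) with A = -4 and k = 3, use ∫_0^L sin²(kπx/L) dx = L/2 and ∫_0^L cos²(kπx/L) dx = L/2.
u² = 16·sin²(9*π/5·x) and (u')² = 1296*π^2/25·cos²(9*π/5·x), and each of sin², cos² integrates to L/2 = 5/6 over (0, 5/3).
∫_0^5/3 u² dx = 40/3, so ||u||_L² = 2*sqrt(30)/3.
∫_0^5/3 (u')² dx = 216*π^2/5, so ||u'||_L² = 6*sqrt(30)*π/5.
Ratio ||u||_L² / ||u'||_L² = 5/(9*π).
Sharp Poincaré constant on H^1_0(0, 5/3) is C_P = L/π = 5/(3*π), achieved by sin(3*π/5·x).
This is the k = 3 harmonic; the ratio L/(kπ) is strictly less than C_P = L/π, consistent with the sharp inequality ||u||_L² ≤ C_P ||u'||_L².


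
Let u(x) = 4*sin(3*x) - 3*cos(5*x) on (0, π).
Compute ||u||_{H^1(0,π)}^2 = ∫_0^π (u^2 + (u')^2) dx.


||u||_{H^1(0,π)}^2 = 197*π

u'(x) = 15*sin(5*x) + 12*cos(3*x).
Expand u² and (u')² and integrate term by term on (0, π), using: for integers n ≥ 1, ∫_0^π sin²(nx) dx = ∫_0^π cos²(nx) dx = π/2; for n ≠ n', ∫_0^π sin(nx)sin(n'x) dx = ∫_0^π cos(nx)cos(n'x) dx = 0; and by product-to-sum, ∫_0^π sin(nx)cos(n'x) dx = ½∫_0^π [sin((n+n')x) + sin((n−n')x)] dx, which is 0 when n+n' is even and 2n/(n²−n'²) when n+n' is odd (it need not vanish on (0, π)).
  u² squared terms: (-3)²·∫cos(5x)² dx = 9·π/2 = 9*π/2;  (4)²·∫sin(3x)² dx = 16·π/2 = 8*π.
  u² cross terms: 2·(-3)·(4)·∫cos(5x)·sin(3x) dx = -24·(0) = 0.
  So ∫_0^π u² dx = 9*π/2 + 8*π + 0 = 25*π/2.
  (u')² squared terms: (12)²·∫cos(3x)² dx = 144·π/2 = 72*π;  (15)²·∫sin(5x)² dx = 225·π/2 = 225*π/2.
  (u')² cross terms: 2·(12)·(15)·∫cos(3x)·sin(5x) dx = 360·(0) = 0.
  So ∫_0^π (u')² dx = 72*π + 225*π/2 + 0 = 369*π/2.
||u||_{H^1}^2 = (25*π/2) + (369*π/2) = 197*π.


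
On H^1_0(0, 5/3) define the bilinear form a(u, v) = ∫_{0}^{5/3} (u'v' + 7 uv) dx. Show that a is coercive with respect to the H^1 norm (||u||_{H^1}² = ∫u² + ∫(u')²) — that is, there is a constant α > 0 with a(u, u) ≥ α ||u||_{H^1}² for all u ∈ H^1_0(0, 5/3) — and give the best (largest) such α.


α = 1

Coercivity of a(·,·) on H^1_0(0, 5/3) means a(u, u) ≥ α ||u||_{H^1}² for every u ∈ H^1_0.
The interval has length L = 5/3, and Poincaré/coercivity depend only on L. Here a(u, u) = ∫(u')² + (7)·∫u².
Here c = 7 ≥ 1, so a(u,u) = ∫(u')² + c∫u² ≥ ∫(u')² + ∫u² = ||u||_{H^1}², i.e. α = 1 works. No larger α is possible: a(u,u) ≥ α||u||_{H^1}² means (1−α)∫(u')² ≥ (α−c)∫u², and for the modes u_n = sin(nπ(x−x₀)/L) (x₀ the left endpoint) one has ∫u_n²/∫(u_n')² = (L/(nπ))² → 0, so a(u_n,u_n)/||u_n||_{H^1}² → 1. Hence the optimal constant is α = 1.
Therefore α = 1.


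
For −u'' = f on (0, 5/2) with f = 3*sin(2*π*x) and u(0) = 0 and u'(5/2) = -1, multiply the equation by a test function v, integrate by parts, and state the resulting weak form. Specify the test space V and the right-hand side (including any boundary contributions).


V = {v ∈ H^1(0, 5/2) : v(0) = 0} (test functions vanish at x = 0 where u is specified); weak form: ∫_0^5/2 u'v' dx = ∫_0^5/2 (3*sin(2*π*x)) v dx − v(5/2) for all v ∈ V.

Multiply both sides by a test function v and integrate from 0 to 5/2:
  ∫_0^5/2 −u''(x) v(x) dx = ∫_0^5/2 f(x) v(x) dx.
Integrate the LHS by parts once:
  ∫_0^5/2 −u'' v dx = −[u'(x) v(x)]_0^5/2 + ∫_0^5/2 u'(x) v'(x) dx.
Thus ∫_0^5/2 u'(x) v'(x) dx = ∫_0^5/2 f(x) v(x) dx + [u'(x) v(x)]_0^5/2.
Choose V so that boundary terms are either known or forced to vanish.
Mixed BC: u(0) = 0 (Dirichlet) and u'(5/2) = -1 (Neumann). Define V = {v ∈ H^1(0, 5/2) : v(0) = 0}. Then [u' v]_0^5/2 = u'(5/2)·v(5/2) − u'(0)·0 = − v(5/2).
Weak formulation: find u (satisfying any essential BC) such that ∫_0^5/2 u'(x) v'(x) dx = ∫_0^5/2 f v dx − v(5/2) for all v ∈ V (Dirichlet at 0 absorbed into V; Neumann datum at x = 5/2 contributes the boundary term).
Substituting f(x) = 3*sin(2*π*x), the right-hand side is ∫_0^5/2 (3*sin(2*π*x)) v dx − v(5/2).


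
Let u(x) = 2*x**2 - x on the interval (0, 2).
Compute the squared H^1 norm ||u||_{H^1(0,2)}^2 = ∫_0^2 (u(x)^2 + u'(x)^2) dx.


||u||_{H^1}^2 = 614/15

The H^1 norm (squared) on an interval (0, L) is
  ||u||_{H^1}^2 = ∫_0^L u(x)^2 dx + ∫_0^L u'(x)^2 dx.
Compute u'(x) = 4*x - 1.
Then u(x)^2 = 4*x**4 - 4*x**3 + x**2 and u'(x)^2 = 16*x**2 - 8*x + 1.
Integrate each monomial from 0 to 2 using ∫_0^2 c·x^n dx = c·2^(n+1)/(n+1):
  ∫_0^2 u(x)^2 dx = ∫_0^2 (4*x^4 - 4*x^3 + x^2) dx. Term by term:
    ∫_0^2 4*x^4 dx = 128/5;  ∫_0^2 -4*x^3 dx = -16;  ∫_0^2 x^2 dx = 8/3.
  Sum: 128/5 − 16 + 8/3 = 184/15.
  ∫_0^2 u'(x)^2 dx = ∫_0^2 (16*x^2 - 8*x + 1) dx. Term by term:
    ∫_0^2 16*x^2 dx = 128/3;  ∫_0^2 -8*x dx = -16;  ∫_0^2 1 dx = 2.
  Sum: 128/3 − 16 + 2 = 86/3.
Adding: ||u||_{H^1}^2 = 184/15 + 86/3 = 614/15.


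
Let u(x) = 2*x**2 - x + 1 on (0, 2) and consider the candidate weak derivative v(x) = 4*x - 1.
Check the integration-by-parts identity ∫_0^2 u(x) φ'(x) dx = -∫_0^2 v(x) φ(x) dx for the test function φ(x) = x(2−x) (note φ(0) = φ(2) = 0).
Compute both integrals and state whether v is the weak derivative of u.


LHS = -4, RHS = -4. Yes, v = u' weakly.

u(x) = 2*x**2 - x + 1, classical derivative u'(x) = 4*x - 1.
φ(x) = x(2−x), so φ'(x) = 2 - 2*x.
Note φ(0) = φ(2) = 0, so the boundary term u·φ vanishes.
LHS = ∫_0^2 u(x) φ'(x) dx = ∫_0^2 (-4*x^3 + 6*x^2 - 4*x + 2) dx. Term by term:
  ∫_0^2 -4*x^3 dx = -16;  ∫_0^2 6*x^2 dx = 16;  ∫_0^2 -4*x dx = -8;
  ∫_0^2 2 dx = 4.
Sum: -16 + 16 − 8 + 4 = -4.
So LHS = -4.
∫_0^2 v(x) φ(x) dx = ∫_0^2 (-4*x^3 + 9*x^2 - 2*x) dx. Term by term:
  ∫_0^2 -4*x^3 dx = -16;  ∫_0^2 9*x^2 dx = 24;  ∫_0^2 -2*x dx = -4.
Sum: -16 + 24 − 4 = 4.
So RHS = -∫_0^2 v(x) φ(x) dx = -4.
LHS = RHS, so the identity holds for this test φ.
Moreover u is smooth here and v(x) = u'(x) = 4*x - 1 pointwise, so the identity holds for every test function. Hence v is the weak derivative of u.


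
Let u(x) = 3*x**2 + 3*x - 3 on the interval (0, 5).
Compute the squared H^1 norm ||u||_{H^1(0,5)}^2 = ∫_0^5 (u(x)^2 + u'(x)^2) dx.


||u||_{H^1}^2 = 19755/2

The H^1 norm (squared) on an interval (0, L) is
  ||u||_{H^1}^2 = ∫_0^L u(x)^2 dx + ∫_0^L u'(x)^2 dx.
Compute u'(x) = 6*x + 3.
Then u(x)^2 = 9*x**4 + 18*x**3 - 9*x**2 - 18*x + 9 and u'(x)^2 = 36*x**2 + 36*x + 9.
Integrate each monomial from 0 to 5 using ∫_0^5 c·x^n dx = c·5^(n+1)/(n+1):
  ∫_0^5 u(x)^2 dx = ∫_0^5 (9*x^4 + 18*x^3 - 9*x^2 - 18*x + 9) dx. Term by term:
    ∫_0^5 9*x^4 dx = 5625;  ∫_0^5 18*x^3 dx = 5625/2;  ∫_0^5 -9*x^2 dx = -375;
    ∫_0^5 -18*x dx = -225;  ∫_0^5 9 dx = 45.
  Sum: 5625 + 5625/2 − 375 − 225 + 45 = 15765/2.
  ∫_0^5 u'(x)^2 dx = ∫_0^5 (36*x^2 + 36*x + 9) dx. Term by term:
    ∫_0^5 36*x^2 dx = 1500;  ∫_0^5 36*x dx = 450;  ∫_0^5 9 dx = 45.
  Sum: 1500 + 450 + 45 = 1995.
Adding: ||u||_{H^1}^2 = 15765/2 + 1995 = 19755/2.


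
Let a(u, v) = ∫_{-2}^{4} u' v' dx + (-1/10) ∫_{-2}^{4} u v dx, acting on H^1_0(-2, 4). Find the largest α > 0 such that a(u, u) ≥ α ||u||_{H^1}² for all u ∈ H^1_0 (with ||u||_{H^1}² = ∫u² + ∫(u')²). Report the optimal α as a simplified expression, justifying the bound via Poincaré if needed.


α = (-18/5 + π^2)/(π^2 + 36)

Coercivity of a(·,·) on H^1_0(-2, 4) means a(u, u) ≥ α ||u||_{H^1}² for every u ∈ H^1_0.
The interval has length L = 6, and Poincaré/coercivity depend only on L. Here a(u, u) = ∫(u')² + (-1/10)·∫u².
Here c = -1/10 < 0 with |c| < (π/L)² = π^2/36, so coercivity still holds. The condition a(u,u) ≥ α||u||_{H^1}² reads (1−α)∫(u')² ≥ (α−c)∫u². Any admissible α is ≤ 1 (rapidly oscillating u have ∫u²/∫(u')² → 0), and α = 1 would force 0 ≥ (1−c)∫u², impossible since c < 1; so 1−α > 0. By the sharp Poincaré inequality on H^1_0 of an interval of length L, ∫(u')² ≥ (π/L)²∫u² with equality for the first sine mode sin(π(x−x₀)/L) (x₀ the left endpoint), so the inequality holds for all u iff (1−α)(π/L)² ≥ α − c, i.e. α ≤ ((π/L)² + c)/((π/L)² + 1) = (1 + c(L/π)²)/(1 + (L/π)²). (Direct route, valid since c ≤ 0: Poincaré gives c∫u² ≥ c(L/π)²∫(u')², so a(u,u) ≥ (1 + c(L/π)²)∫(u')², while ||u||_{H^1}² ≤ (1 + (L/π)²)∫(u')²; dividing yields the same α.) With (π/L)² = π^2/36 and c = -1/10, the largest admissible constant is α = ((π/L)² + c)/((π/L)² + 1).
Simplifying, α = (-18/5 + π^2)/(π^2 + 36).


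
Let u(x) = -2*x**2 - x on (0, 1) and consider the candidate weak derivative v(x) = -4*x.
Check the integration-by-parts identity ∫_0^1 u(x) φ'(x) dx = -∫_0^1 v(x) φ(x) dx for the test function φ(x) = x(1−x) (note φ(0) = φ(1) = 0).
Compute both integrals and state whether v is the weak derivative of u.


LHS = 1/2, RHS = 1/3. No, v is not the weak derivative of u.

u(x) = -2*x**2 - x, classical derivative u'(x) = -4*x - 1.
φ(x) = x(1−x), so φ'(x) = 1 - 2*x.
Note φ(0) = φ(1) = 0, so the boundary term u·φ vanishes.
LHS = ∫_0^1 u(x) φ'(x) dx = ∫_0^1 (4*x^3 - x) dx. Term by term:
  ∫_0^1 4*x^3 dx = 1;  ∫_0^1 -x dx = -1/2.
Sum: 1 − 1/2 = 1/2.
So LHS = 1/2.
∫_0^1 v(x) φ(x) dx = ∫_0^1 (4*x^3 - 4*x^2) dx. Term by term:
  ∫_0^1 4*x^3 dx = 1;  ∫_0^1 -4*x^2 dx = -4/3.
Sum: 1 − 4/3 = -1/3.
So RHS = -∫_0^1 v(x) φ(x) dx = 1/3.
LHS − RHS = 1/6 ≠ 0, so the identity fails.
(For a valid weak derivative the identity must hold for EVERY test function, in particular this one. The failure shows v is NOT the weak derivative of u.)
Correct weak derivative would be u'(x) = -4*x - 1.


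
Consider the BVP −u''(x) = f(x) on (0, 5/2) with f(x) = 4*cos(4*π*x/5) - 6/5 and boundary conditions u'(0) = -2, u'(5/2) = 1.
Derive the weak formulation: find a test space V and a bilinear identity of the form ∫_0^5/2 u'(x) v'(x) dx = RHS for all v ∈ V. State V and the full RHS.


V = H^1(0, 5/2) (v unrestricted at boundary; u is determined up to an additive constant); weak form: ∫_0^5/2 u'v' dx = ∫_0^5/2 (4*cos(4*π*x/5) - 6/5) v dx + v(5/2) + 2·v(0) for all v ∈ V.

Multiply both sides by a test function v and integrate from 0 to 5/2:
  ∫_0^5/2 −u''(x) v(x) dx = ∫_0^5/2 f(x) v(x) dx.
Integrate the LHS by parts once:
  ∫_0^5/2 −u'' v dx = −[u'(x) v(x)]_0^5/2 + ∫_0^5/2 u'(x) v'(x) dx.
Thus ∫_0^5/2 u'(x) v'(x) dx = ∫_0^5/2 f(x) v(x) dx + [u'(x) v(x)]_0^5/2.
Choose V so that boundary terms are either known or forced to vanish.
u has inhomogeneous Neumann u'(0) = -2, u'(5/2) = 1. [u' v]_0^5/2 = (1)·v(5/2) − (-2)·v(0) = v(5/2) + 2·v(0). Take V = H^1(0, 5/2); boundary term becomes part of RHS.
Weak formulation: find u (satisfying any essential BC) such that ∫_0^5/2 u'(x) v'(x) dx = ∫_0^5/2 f v dx + v(5/2) + 2·v(0) for all v ∈ V (Neumann data are natural BCs: they enter the RHS as boundary terms).
Substituting f(x) = 4*cos(4*π*x/5) - 6/5, the right-hand side is ∫_0^5/2 (4*cos(4*π*x/5) - 6/5) v dx + v(5/2) + 2·v(0).
Compatibility check (pure Neumann): taking v ≡ 1 ∈ V gives 0 = ∫_0^5/2 f dx + (1) − (-2), i.e. ∫_0^5/2 f dx must equal u'(0) − u'(5/2) = -3. Indeed ∫_0^5/2 (4*cos(4*π*x/5) - 6/5) dx = -3, so the data are compatible. The solution is then unique only up to an additive constant (fix it e.g. by requiring ∫_0^5/2 u dx = 0).


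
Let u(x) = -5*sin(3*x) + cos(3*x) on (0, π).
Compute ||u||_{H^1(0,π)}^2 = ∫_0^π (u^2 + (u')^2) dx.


||u||_{H^1(0,π)}^2 = 130*π

u'(x) = -3*sin(3*x) - 15*cos(3*x).
Expand u² and (u')² and integrate term by term on (0, π), using: for integers n ≥ 1, ∫_0^π sin²(nx) dx = ∫_0^π cos²(nx) dx = π/2; for n ≠ n', ∫_0^π sin(nx)sin(n'x) dx = ∫_0^π cos(nx)cos(n'x) dx = 0; and by product-to-sum, ∫_0^π sin(nx)cos(n'x) dx = ½∫_0^π [sin((n+n')x) + sin((n−n')x)] dx, which is 0 when n+n' is even and 2n/(n²−n'²) when n+n' is odd (it need not vanish on (0, π)).
  u² squared terms: (-5)²·∫sin(3x)² dx = 25·π/2 = 25*π/2;  (1)²·∫cos(3x)² dx = 1·π/2 = π/2.
  u² cross terms: 2·(-5)·(1)·∫sin(3x)·cos(3x) dx = -10·(0) = 0.
  So ∫_0^π u² dx = 25*π/2 + π/2 + 0 = 13*π.
  (u')² squared terms: (-15)²·∫cos(3x)² dx = 225·π/2 = 225*π/2;  (-3)²·∫sin(3x)² dx = 9·π/2 = 9*π/2.
  (u')² cross terms: 2·(-15)·(-3)·∫cos(3x)·sin(3x) dx = 90·(0) = 0.
  So ∫_0^π (u')² dx = 225*π/2 + 9*π/2 + 0 = 117*π.
||u||_{H^1}^2 = (13*π) + (117*π) = 130*π.


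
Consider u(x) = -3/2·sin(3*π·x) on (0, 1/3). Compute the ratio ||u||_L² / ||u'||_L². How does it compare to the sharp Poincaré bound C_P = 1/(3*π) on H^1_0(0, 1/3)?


||u||_L² / ||u'||_L² = 1/(3*π) = C_P.

u(x) = -3/2·sin(3*π·x), so u'(x) = -9*π*cos(3*π*x)/2.
Writing u(x) = A·sin(kπx/L) with A = -3/2 and k = 1, use ∫_0^L sin²(kπx/L) dx = L/2 and ∫_0^L cos²(kπx/L) dx = L/2.
u² = 9/4·sin²(3*π·x) and (u')² = 81*π^2/4·cos²(3*π·x), and each of sin², cos² integrates to L/2 = 1/6 over (0, 1/3).
∫_0^1/3 u² dx = 3/8, so ||u||_L² = sqrt(6)/4.
∫_0^1/3 (u')² dx = 27*π^2/8, so ||u'||_L² = 3*sqrt(6)*π/4.
Ratio ||u||_L² / ||u'||_L² = 1/(3*π).
Sharp Poincaré constant on H^1_0(0, 1/3) is C_P = L/π = 1/(3*π), achieved by sin(3*π·x).
This is the k = 1 eigenfunction (up to amplitude), so the ratio equals the sharp Poincaré constant exactly.


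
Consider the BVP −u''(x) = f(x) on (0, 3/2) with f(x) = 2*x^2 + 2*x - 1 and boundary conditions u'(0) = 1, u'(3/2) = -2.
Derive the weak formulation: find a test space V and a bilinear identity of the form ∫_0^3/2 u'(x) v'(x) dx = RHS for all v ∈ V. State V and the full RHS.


V = H^1(0, 3/2) (v unrestricted at boundary; u is determined up to an additive constant); weak form: ∫_0^3/2 u'v' dx = ∫_0^3/2 (2*x^2 + 2*x - 1) v dx − 2·v(3/2) − v(0) for all v ∈ V.

Multiply both sides by a test function v and integrate from 0 to 3/2:
  ∫_0^3/2 −u''(x) v(x) dx = ∫_0^3/2 f(x) v(x) dx.
Integrate the LHS by parts once:
  ∫_0^3/2 −u'' v dx = −[u'(x) v(x)]_0^3/2 + ∫_0^3/2 u'(x) v'(x) dx.
Thus ∫_0^3/2 u'(x) v'(x) dx = ∫_0^3/2 f(x) v(x) dx + [u'(x) v(x)]_0^3/2.
Choose V so that boundary terms are either known or forced to vanish.
u has inhomogeneous Neumann u'(0) = 1, u'(3/2) = -2. [u' v]_0^3/2 = (-2)·v(3/2) − (1)·v(0) = − 2·v(3/2) − v(0). Take V = H^1(0, 3/2); boundary term becomes part of RHS.
Weak formulation: find u (satisfying any essential BC) such that ∫_0^3/2 u'(x) v'(x) dx = ∫_0^3/2 f v dx − 2·v(3/2) − v(0) for all v ∈ V (Neumann data are natural BCs: they enter the RHS as boundary terms).
Substituting f(x) = 2*x^2 + 2*x - 1, the right-hand side is ∫_0^3/2 (2*x^2 + 2*x - 1) v dx − 2·v(3/2) − v(0).
Compatibility check (pure Neumann): taking v ≡ 1 ∈ V gives 0 = ∫_0^3/2 f dx + (-2) − (1), i.e. ∫_0^3/2 f dx must equal u'(0) − u'(3/2) = 3. Indeed ∫_0^3/2 (2*x^2 + 2*x - 1) dx = 3, so the data are compatible. The solution is then unique only up to an additive constant (fix it e.g. by requiring ∫_0^3/2 u dx = 0).


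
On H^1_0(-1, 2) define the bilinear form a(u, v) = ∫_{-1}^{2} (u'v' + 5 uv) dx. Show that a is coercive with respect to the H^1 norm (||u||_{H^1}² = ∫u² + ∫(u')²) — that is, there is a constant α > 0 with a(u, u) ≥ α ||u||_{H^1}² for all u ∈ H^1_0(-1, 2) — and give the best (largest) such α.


α = 1

Coercivity of a(·,·) on H^1_0(-1, 2) means a(u, u) ≥ α ||u||_{H^1}² for every u ∈ H^1_0.
The interval has length L = 3, and Poincaré/coercivity depend only on L. Here a(u, u) = ∫(u')² + (5)·∫u².
Here c = 5 ≥ 1, so a(u,u) = ∫(u')² + c∫u² ≥ ∫(u')² + ∫u² = ||u||_{H^1}², i.e. α = 1 works. No larger α is possible: a(u,u) ≥ α||u||_{H^1}² means (1−α)∫(u')² ≥ (α−c)∫u², and for the modes u_n = sin(nπ(x−x₀)/L) (x₀ the left endpoint) one has ∫u_n²/∫(u_n')² = (L/(nπ))² → 0, so a(u_n,u_n)/||u_n||_{H^1}² → 1. Hence the optimal constant is α = 1.
Therefore α = 1.


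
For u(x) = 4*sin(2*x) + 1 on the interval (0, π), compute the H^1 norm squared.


||u||_{H^1(0,π)}^2 = 41*π

u'(x) = 8*cos(2*x).
Expand u² and (u')² and integrate term by term on (0, π), using: for integers n ≥ 1, ∫_0^π sin²(nx) dx = ∫_0^π cos²(nx) dx = π/2; for n ≠ n', ∫_0^π sin(nx)sin(n'x) dx = ∫_0^π cos(nx)cos(n'x) dx = 0; and by product-to-sum, ∫_0^π sin(nx)cos(n'x) dx = ½∫_0^π [sin((n+n')x) + sin((n−n')x)] dx, which is 0 when n+n' is even and 2n/(n²−n'²) when n+n' is odd (it need not vanish on (0, π)). For the constant mode: ∫_0^π 1 dx = π, ∫_0^π cos(nx) dx = 0, ∫_0^π sin(nx) dx = (1−(−1)^n)/n.
  u² squared terms: (1)²·∫1 dx = 1·π = π;  (4)²·∫sin(2x)² dx = 16·π/2 = 8*π.
  u² cross terms: 2·(1)·(4)·∫1·sin(2x) dx = 8·(0) = 0.
  So ∫_0^π u² dx = π + 8*π + 0 = 9*π.
  (u')² squared terms: (8)²·∫cos(2x)² dx = 64·π/2 = 32*π.
  So ∫_0^π (u')² dx = 32*π.
||u||_{H^1}^2 = (9*π) + (32*π) = 41*π.


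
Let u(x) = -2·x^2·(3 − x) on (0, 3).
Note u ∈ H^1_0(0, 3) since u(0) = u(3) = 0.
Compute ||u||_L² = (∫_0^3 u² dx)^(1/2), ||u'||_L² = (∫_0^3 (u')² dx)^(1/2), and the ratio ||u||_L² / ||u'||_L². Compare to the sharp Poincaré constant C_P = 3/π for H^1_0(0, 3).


||u||_L² / ||u'||_L² = 3*sqrt(14)/14 < C_P = 3/π.

u(x) = -2·x^2·(3 − x), so u'(x) = 6*x*(x - 2).
u(x) = -2·x^2·(3 − x) vanishes at x = 0 and x = 3, so u ∈ H^1_0(0, 3). Differentiate via the product rule and integrate the resulting polynomials term by term.
  ∫_0^3 u² dx = ∫_0^3 (4*x^6 - 24*x^5 + 36*x^4) dx. Term by term:
    ∫_0^3 4*x^6 dx = 8748/7;  ∫_0^3 -24*x^5 dx = -2916;  ∫_0^3 36*x^4 dx = 8748/5.
  Sum: 8748/7 − 2916 + 8748/5 = 2916/35.
  ∫_0^3 (u')² dx = ∫_0^3 (36*x^4 - 144*x^3 + 144*x^2) dx. Term by term:
    ∫_0^3 36*x^4 dx = 8748/5;  ∫_0^3 -144*x^3 dx = -2916;  ∫_0^3 144*x^2 dx = 1296.
  Sum: 8748/5 − 2916 + 1296 = 648/5.
∫_0^3 u² dx = 2916/35, so ||u||_L² = 54*sqrt(35)/35.
∫_0^3 (u')² dx = 648/5, so ||u'||_L² = 18*sqrt(10)/5.
Ratio ||u||_L² / ||u'||_L² = 3*sqrt(14)/14.
Sharp Poincaré constant on H^1_0(0, 3) is C_P = L/π = 3/π, achieved by sin(π/3·x).
A polynomial bump cannot attain the sharp Poincaré constant (only the first sine eigenfunction does), so the ratio is strictly less than C_P, consistent with ||u||_L² ≤ C_P ||u'||_L².


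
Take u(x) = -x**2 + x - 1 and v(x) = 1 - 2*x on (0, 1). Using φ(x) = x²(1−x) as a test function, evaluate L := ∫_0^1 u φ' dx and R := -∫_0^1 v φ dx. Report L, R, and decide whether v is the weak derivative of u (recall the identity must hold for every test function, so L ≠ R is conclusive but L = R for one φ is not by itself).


LHS = 1/60, RHS = 1/60. Yes, v = u' weakly.

u(x) = -x**2 + x - 1, classical derivative u'(x) = 1 - 2*x.
φ(x) = x²(1−x), so φ'(x) = x*(2 - 3*x).
Note φ(0) = φ(1) = 0, so the boundary term u·φ vanishes.
LHS = ∫_0^1 u(x) φ'(x) dx = ∫_0^1 (3*x^4 - 5*x^3 + 5*x^2 - 2*x) dx. Term by term:
  ∫_0^1 3*x^4 dx = 3/5;  ∫_0^1 -5*x^3 dx = -5/4;  ∫_0^1 5*x^2 dx = 5/3;
  ∫_0^1 -2*x dx = -1.
Sum: 3/5 − 5/4 + 5/3 − 1 = 1/60.
So LHS = 1/60.
∫_0^1 v(x) φ(x) dx = ∫_0^1 (2*x^4 - 3*x^3 + x^2) dx. Term by term:
  ∫_0^1 2*x^4 dx = 2/5;  ∫_0^1 -3*x^3 dx = -3/4;  ∫_0^1 x^2 dx = 1/3.
Sum: 2/5 − 3/4 + 1/3 = -1/60.
So RHS = -∫_0^1 v(x) φ(x) dx = 1/60.
LHS = RHS, so the identity holds for this test φ.
Moreover u is smooth here and v(x) = u'(x) = 1 - 2*x pointwise, so the identity holds for every test function. Hence v is the weak derivative of u.


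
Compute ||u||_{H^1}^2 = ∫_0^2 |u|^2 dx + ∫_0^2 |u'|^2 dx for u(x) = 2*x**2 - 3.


||u||_{H^1}^2 = 814/15

The H^1 norm (squared) on an interval (0, L) is
  ||u||_{H^1}^2 = ∫_0^L u(x)^2 dx + ∫_0^L u'(x)^2 dx.
Compute u'(x) = 4*x.
Then u(x)^2 = 4*x**4 - 12*x**2 + 9 and u'(x)^2 = 16*x**2.
Integrate each monomial from 0 to 2 using ∫_0^2 c·x^n dx = c·2^(n+1)/(n+1):
  ∫_0^2 u(x)^2 dx = ∫_0^2 (4*x^4 - 12*x^2 + 9) dx. Term by term:
    ∫_0^2 4*x^4 dx = 128/5;  ∫_0^2 -12*x^2 dx = -32;  ∫_0^2 9 dx = 18.
  Sum: 128/5 − 32 + 18 = 58/5.
  ∫_0^2 u'(x)^2 dx = ∫_0^2 (16*x^2) dx. Term by term:
    ∫_0^2 16*x^2 dx = 128/3.
Adding: ||u||_{H^1}^2 = 58/5 + 128/3 = 814/15.


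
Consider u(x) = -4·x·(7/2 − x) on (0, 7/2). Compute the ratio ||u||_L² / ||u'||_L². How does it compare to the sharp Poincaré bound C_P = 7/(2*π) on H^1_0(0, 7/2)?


||u||_L² / ||u'||_L² = 7*sqrt(10)/20 < C_P = 7/(2*π).

u(x) = -4·x·(7/2 − x), so u'(x) = 8*x - 14.
u(x) = -4·x·(7/2 − x) vanishes at x = 0 and x = 7/2, so u ∈ H^1_0(0, 7/2). Differentiate via the product rule and integrate the resulting polynomials term by term.
  ∫_0^7/2 u² dx = ∫_0^7/2 (16*x^4 - 112*x^3 + 196*x^2) dx. Term by term:
    ∫_0^7/2 16*x^4 dx = 16807/10;  ∫_0^7/2 -112*x^3 dx = -16807/4;  ∫_0^7/2 196*x^2 dx = 16807/6.
  Sum: 16807/10 − 16807/4 + 16807/6 = 16807/60.
  ∫_0^7/2 (u')² dx = ∫_0^7/2 (64*x^2 - 224*x + 196) dx. Term by term:
    ∫_0^7/2 64*x^2 dx = 2744/3;  ∫_0^7/2 -224*x dx = -1372;  ∫_0^7/2 196 dx = 686.
  Sum: 2744/3 − 1372 + 686 = 686/3.
∫_0^7/2 u² dx = 16807/60, so ||u||_L² = 49*sqrt(105)/30.
∫_0^7/2 (u')² dx = 686/3, so ||u'||_L² = 7*sqrt(42)/3.
Ratio ||u||_L² / ||u'||_L² = 7*sqrt(10)/20.
Sharp Poincaré constant on H^1_0(0, 7/2) is C_P = L/π = 7/(2*π), achieved by sin(2*π/7·x).
A polynomial bump cannot attain the sharp Poincaré constant (only the first sine eigenfunction does), so the ratio is strictly less than C_P, consistent with ||u||_L² ≤ C_P ||u'||_L².


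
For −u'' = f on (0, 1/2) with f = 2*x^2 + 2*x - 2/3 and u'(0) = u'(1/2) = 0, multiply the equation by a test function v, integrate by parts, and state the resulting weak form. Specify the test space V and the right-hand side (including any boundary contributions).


V = H^1(0, 1/2) (no boundary constraint on v; u is determined up to an additive constant); weak form: ∫_0^1/2 u'v' dx = ∫_0^1/2 (2*x^2 + 2*x - 2/3) v dx for all v ∈ V.

Multiply both sides by a test function v and integrate from 0 to 1/2:
  ∫_0^1/2 −u''(x) v(x) dx = ∫_0^1/2 f(x) v(x) dx.
Integrate the LHS by parts once:
  ∫_0^1/2 −u'' v dx = −[u'(x) v(x)]_0^1/2 + ∫_0^1/2 u'(x) v'(x) dx.
Thus ∫_0^1/2 u'(x) v'(x) dx = ∫_0^1/2 f(x) v(x) dx + [u'(x) v(x)]_0^1/2.
Choose V so that boundary terms are either known or forced to vanish.
u has homogeneous Neumann: u'(0) = u'(1/2) = 0. So [u' v]_0^1/2 = 0·v(1/2) − 0·v(0) = 0 for any v; take V = H^1(0, 1/2).
Weak formulation: find u (satisfying any essential BC) such that ∫_0^1/2 u'(x) v'(x) dx = ∫_0^1/2 f v dx for all v ∈ V (homogeneous Neumann, so boundary terms vanish).
Substituting f(x) = 2*x^2 + 2*x - 2/3, the right-hand side is ∫_0^1/2 (2*x^2 + 2*x - 2/3) v dx.
Compatibility check (pure Neumann): taking v ≡ 1 ∈ V gives 0 = ∫_0^1/2 f dx + (0) − (0), i.e. ∫_0^1/2 f dx must equal u'(0) − u'(1/2) = 0. Indeed ∫_0^1/2 (2*x^2 + 2*x - 2/3) dx = 0, so the data are compatible. The solution is then unique only up to an additive constant (fix it e.g. by requiring ∫_0^1/2 u dx = 0).


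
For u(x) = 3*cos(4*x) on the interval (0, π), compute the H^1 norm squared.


||u||_{H^1(0,π)}^2 = 153*π/2

u'(x) = -12*sin(4*x).
Expand u² and (u')² and integrate term by term on (0, π), using: for integers n ≥ 1, ∫_0^π sin²(nx) dx = ∫_0^π cos²(nx) dx = π/2; for n ≠ n', ∫_0^π sin(nx)sin(n'x) dx = ∫_0^π cos(nx)cos(n'x) dx = 0; and by product-to-sum, ∫_0^π sin(nx)cos(n'x) dx = ½∫_0^π [sin((n+n')x) + sin((n−n')x)] dx, which is 0 when n+n' is even and 2n/(n²−n'²) when n+n' is odd (it need not vanish on (0, π)).
  u² squared terms: (3)²·∫cos(4x)² dx = 9·π/2 = 9*π/2.
  So ∫_0^π u² dx = 9*π/2.
  (u')² squared terms: (-12)²·∫sin(4x)² dx = 144·π/2 = 72*π.
  So ∫_0^π (u')² dx = 72*π.
||u||_{H^1}^2 = (9*π/2) + (72*π) = 153*π/2.


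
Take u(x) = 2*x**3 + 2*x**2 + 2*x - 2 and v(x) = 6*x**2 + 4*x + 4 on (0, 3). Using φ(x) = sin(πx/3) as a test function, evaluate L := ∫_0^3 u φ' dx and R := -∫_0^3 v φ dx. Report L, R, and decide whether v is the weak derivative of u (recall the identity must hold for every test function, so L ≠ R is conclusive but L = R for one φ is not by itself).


LHS = -210/π + 648/π^3, RHS = -222/π + 648/π^3. No, v is not the weak derivative of u.

u(x) = 2*x**3 + 2*x**2 + 2*x - 2, classical derivative u'(x) = 6*x**2 + 4*x + 2.
φ(x) = sin(πx/3), so φ'(x) = π*cos(π*x/3)/3.
Note φ(0) = φ(3) = 0, so the boundary term u·φ vanishes.
LHS = ∫_0^3 u(x) φ'(x) dx = ∫_0^3 (2*π*x^3*cos(π*x/3)/3 + 2*π*x^2*cos(π*x/3)/3 + 2*π*x*cos(π*x/3)/3 - 2*π*cos(π*x/3)/3) dx. Term by term:
  ∫_0^3 -2*π*cos(π*x/3)/3 dx = 0;  ∫_0^3 2*π*x*cos(π*x/3)/3 dx = -12/π;  ∫_0^3 2*π*x^2*cos(π*x/3)/3 dx = -36/π;
  ∫_0^3 2*π*x^3*cos(π*x/3)/3 dx = -162/π + 648/π^3.
Sum: 0 − 12/π − 36/π + -162/π + 648/π^3 = -210/π + 648/π^3.
So LHS = -210/π + 648/π^3.
∫_0^3 v(x) φ(x) dx = ∫_0^3 (6*x^2*sin(π*x/3) + 4*x*sin(π*x/3) + 4*sin(π*x/3)) dx. Term by term:
  ∫_0^3 4*sin(π*x/3) dx = 24/π;  ∫_0^3 4*x*sin(π*x/3) dx = 36/π;  ∫_0^3 6*x^2*sin(π*x/3) dx = -648/π^3 + 162/π.
Sum: 24/π + 36/π + -648/π^3 + 162/π = -648/π^3 + 222/π.
So RHS = -∫_0^3 v(x) φ(x) dx = -222/π + 648/π^3.
LHS − RHS = 12/π ≠ 0, so the identity fails.
(For a valid weak derivative the identity must hold for EVERY test function, in particular this one. The failure shows v is NOT the weak derivative of u.)
Correct weak derivative would be u'(x) = 6*x**2 + 4*x + 2.


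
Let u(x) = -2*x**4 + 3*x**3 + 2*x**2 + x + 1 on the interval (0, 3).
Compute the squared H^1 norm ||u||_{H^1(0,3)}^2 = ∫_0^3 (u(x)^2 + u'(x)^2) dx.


||u||_{H^1}^2 = 194133/35

The H^1 norm (squared) on an interval (0, L) is
  ||u||_{H^1}^2 = ∫_0^L u(x)^2 dx + ∫_0^L u'(x)^2 dx.
Compute u'(x) = -8*x**3 + 9*x**2 + 4*x + 1.
Then u(x)^2 = 4*x**8 - 12*x**7 + x**6 + 8*x**5 + 6*x**4 + 10*x**3 + 5*x**2 + 2*x + 1 and u'(x)^2 = 64*x**6 - 144*x**5 + 17*x**4 + 56*x**3 + 34*x**2 + 8*x + 1.
Integrate each monomial from 0 to 3 using ∫_0^3 c·x^n dx = c·3^(n+1)/(n+1):
  ∫_0^3 u(x)^2 dx = ∫_0^3 (4*x^8 - 12*x^7 + x^6 + 8*x^5 + 6*x^4 + 10*x^3 + 5*x^2 + 2*x + 1) dx. Term by term:
    ∫_0^3 4*x^8 dx = 8748;  ∫_0^3 -12*x^7 dx = -19683/2;  ∫_0^3 x^6 dx = 2187/7;
    ∫_0^3 8*x^5 dx = 972;  ∫_0^3 6*x^4 dx = 1458/5;  ∫_0^3 10*x^3 dx = 405/2;
    ∫_0^3 5*x^2 dx = 45;  ∫_0^3 2*x dx = 9;  ∫_0^3 1 dx = 3.
  Sum: 8748 − 19683/2 + 2187/7 + 972 + 1458/5 + 405/2 + 45 + 9 + 3 = 25971/35.
  ∫_0^3 u'(x)^2 dx = ∫_0^3 (64*x^6 - 144*x^5 + 17*x^4 + 56*x^3 + 34*x^2 + 8*x + 1) dx. Term by term:
    ∫_0^3 64*x^6 dx = 139968/7;  ∫_0^3 -144*x^5 dx = -17496;  ∫_0^3 17*x^4 dx = 4131/5;
    ∫_0^3 56*x^3 dx = 1134;  ∫_0^3 34*x^2 dx = 306;  ∫_0^3 8*x dx = 36;
    ∫_0^3 1 dx = 3.
  Sum: 139968/7 − 17496 + 4131/5 + 1134 + 306 + 36 + 3 = 168162/35.
Adding: ||u||_{H^1}^2 = 25971/35 + 168162/35 = 194133/35.


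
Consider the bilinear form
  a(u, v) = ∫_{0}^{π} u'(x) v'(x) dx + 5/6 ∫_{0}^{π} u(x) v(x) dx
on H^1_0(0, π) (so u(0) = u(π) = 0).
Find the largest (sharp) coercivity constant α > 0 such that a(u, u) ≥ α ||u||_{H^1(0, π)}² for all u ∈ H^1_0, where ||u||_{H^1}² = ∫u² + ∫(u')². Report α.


α = 11/12

Coercivity of a(·,·) on H^1_0(0, π) means a(u, u) ≥ α ||u||_{H^1}² for every u ∈ H^1_0.
The interval has length L = π, and Poincaré/coercivity depend only on L. Here a(u, u) = ∫(u')² + (5/6)·∫u².
Here 0 < c = 5/6 < 1. The condition a(u,u) ≥ α||u||_{H^1}² reads (1−α)∫(u')² ≥ (α−c)∫u². Any admissible α is ≤ 1 (rapidly oscillating u have ∫u²/∫(u')² → 0), and α = 1 would force 0 ≥ (1−c)∫u², impossible since c < 1; so 1−α > 0. By the sharp Poincaré inequality on H^1_0 of an interval of length L, ∫(u')² ≥ (π/L)²∫u² with equality for the first sine mode sin(π(x−x₀)/L) (x₀ the left endpoint), so the inequality holds for all u iff (1−α)(π/L)² ≥ α − c, i.e. α ≤ ((π/L)² + c)/((π/L)² + 1) = (1 + c(L/π)²)/(1 + (L/π)²). With (π/L)² = 1 and c = 5/6, the largest admissible constant is α = ((π/L)² + c)/((π/L)² + 1).
Simplifying, α = 11/12.


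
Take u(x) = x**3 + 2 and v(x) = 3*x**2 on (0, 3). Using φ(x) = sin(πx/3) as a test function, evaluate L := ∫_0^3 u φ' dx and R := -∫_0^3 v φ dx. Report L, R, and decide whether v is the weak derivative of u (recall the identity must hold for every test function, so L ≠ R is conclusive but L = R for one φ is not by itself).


LHS = -81/π + 324/π^3, RHS = -81/π + 324/π^3. Yes, v = u' weakly.

u(x) = x**3 + 2, classical derivative u'(x) = 3*x**2.
φ(x) = sin(πx/3), so φ'(x) = π*cos(π*x/3)/3.
Note φ(0) = φ(3) = 0, so the boundary term u·φ vanishes.
LHS = ∫_0^3 u(x) φ'(x) dx = ∫_0^3 (π*x^3*cos(π*x/3)/3 + 2*π*cos(π*x/3)/3) dx. Term by term:
  ∫_0^3 2*π*cos(π*x/3)/3 dx = 0;  ∫_0^3 π*x^3*cos(π*x/3)/3 dx = -81/π + 324/π^3.
Sum: 0 + -81/π + 324/π^3 = -81/π + 324/π^3.
So LHS = -81/π + 324/π^3.
∫_0^3 v(x) φ(x) dx = ∫_0^3 (3*x^2*sin(π*x/3)) dx. Term by term:
  ∫_0^3 3*x^2*sin(π*x/3) dx = -324/π^3 + 81/π.
So RHS = -∫_0^3 v(x) φ(x) dx = -81/π + 324/π^3.
LHS = RHS, so the identity holds for this test φ.
Moreover u is smooth here and v(x) = u'(x) = 3*x**2 pointwise, so the identity holds for every test function. Hence v is the weak derivative of u.
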